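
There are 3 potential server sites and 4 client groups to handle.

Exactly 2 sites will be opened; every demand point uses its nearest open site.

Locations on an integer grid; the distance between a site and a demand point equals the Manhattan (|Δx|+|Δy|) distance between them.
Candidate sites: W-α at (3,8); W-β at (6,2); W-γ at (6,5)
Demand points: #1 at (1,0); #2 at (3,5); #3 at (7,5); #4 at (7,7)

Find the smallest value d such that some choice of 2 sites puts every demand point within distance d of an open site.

7

Open {W-α, W-β}.
  Farthest demand point is #1 at distance 7 (to W-β); all others are ≤ 7.
With {W-β, W-γ} the worst case is 7.
With {W-α, W-γ} the worst case is 10.
No size-2 selection achieves below 7.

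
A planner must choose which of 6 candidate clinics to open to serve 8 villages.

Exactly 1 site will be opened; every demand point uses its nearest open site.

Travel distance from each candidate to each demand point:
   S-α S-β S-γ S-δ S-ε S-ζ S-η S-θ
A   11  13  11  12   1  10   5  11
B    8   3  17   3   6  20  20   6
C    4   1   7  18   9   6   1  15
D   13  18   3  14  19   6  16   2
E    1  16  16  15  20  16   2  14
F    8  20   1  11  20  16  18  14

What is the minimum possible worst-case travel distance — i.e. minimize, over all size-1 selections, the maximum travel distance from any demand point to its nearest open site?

13

Open {A}.
  Farthest demand point is S-β at travel distance 13 (to A); all others are ≤ 13.
With {C} the worst case is 18.
With {D} the worst case is 19.
No size-1 selection achieves below 13.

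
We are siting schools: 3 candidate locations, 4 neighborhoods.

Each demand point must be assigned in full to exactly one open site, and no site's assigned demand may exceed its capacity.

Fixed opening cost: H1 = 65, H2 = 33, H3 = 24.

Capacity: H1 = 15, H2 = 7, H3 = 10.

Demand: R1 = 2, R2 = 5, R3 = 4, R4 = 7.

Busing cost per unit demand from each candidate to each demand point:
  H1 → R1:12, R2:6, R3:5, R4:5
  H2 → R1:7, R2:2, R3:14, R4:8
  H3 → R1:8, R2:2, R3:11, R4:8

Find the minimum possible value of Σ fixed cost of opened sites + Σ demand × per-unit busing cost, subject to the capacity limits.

170

Open {H1, H3}; cheapest assignment that respects the capacities:
  H1 (cap 15, load 11): R3, R4 — cost 4×5 + 7×5 = 55
  H3 (cap 10, load 7): R1, R2 — cost 2×8 + 5×2 = 26
  Shipping 81, fixed 89 → total 170.
  Any other capacity-feasible assignment to {H1, H3} ships for at least 81.
Compare {H1, H2}: its best feasible assignment gives total 177.
Compare {H1, H2, H3}: its best feasible assignment gives total 201.
Every other set of open sites that can feasibly serve all demand totals ≥ 177 even under its best assignment. Minimum: 170.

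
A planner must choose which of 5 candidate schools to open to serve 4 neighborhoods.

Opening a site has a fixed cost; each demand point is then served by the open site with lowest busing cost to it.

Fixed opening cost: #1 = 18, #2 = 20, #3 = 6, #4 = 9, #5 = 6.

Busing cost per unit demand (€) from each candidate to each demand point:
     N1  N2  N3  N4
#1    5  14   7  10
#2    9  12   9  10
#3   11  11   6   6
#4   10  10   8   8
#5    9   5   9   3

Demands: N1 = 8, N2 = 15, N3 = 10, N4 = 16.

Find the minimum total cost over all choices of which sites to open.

Open {#1, #3, #5}: assign each demand point to its cheapest open site.
  N1→#1 8×5=40, N2→#5 15×5=75, N3→#3 10×6=60, N4→#5 16×3=48
  busing cost 223, fixed 30 → total 253.
Compare {#1, #5}: busing cost 233 + fixed 24 = 257.
Compare {#1, #3, #4, #5}: busing cost 223 + fixed 39 = 262.
Compare {#1, #4, #5}: busing cost 233 + fixed 33 = 266.
All other subsets cost ≥ 257. Minimum total cost: 253.

253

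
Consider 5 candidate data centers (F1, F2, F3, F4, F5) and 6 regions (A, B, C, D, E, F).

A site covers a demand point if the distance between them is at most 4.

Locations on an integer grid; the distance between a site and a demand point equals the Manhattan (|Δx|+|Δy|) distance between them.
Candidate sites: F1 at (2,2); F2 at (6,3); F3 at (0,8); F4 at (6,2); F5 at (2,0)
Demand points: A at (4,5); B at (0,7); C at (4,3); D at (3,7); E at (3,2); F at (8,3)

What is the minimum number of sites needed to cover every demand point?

Coverage sets (demand points within 4 of each site):
  F1: {C, E}
  F2: {A, C, E, F}
  F3: {B, D}
  F4: {C, E, F}
  F5: {E}
No single site covers all 6 demand points.
But {F2, F3} covers everything, so the minimum is 2.

2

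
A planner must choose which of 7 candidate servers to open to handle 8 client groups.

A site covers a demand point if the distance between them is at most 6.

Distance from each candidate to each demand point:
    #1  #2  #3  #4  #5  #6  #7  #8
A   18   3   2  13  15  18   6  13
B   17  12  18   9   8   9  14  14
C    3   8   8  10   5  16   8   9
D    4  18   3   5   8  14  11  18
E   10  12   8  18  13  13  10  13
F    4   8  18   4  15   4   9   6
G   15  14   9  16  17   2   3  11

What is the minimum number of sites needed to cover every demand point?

3

Coverage sets (demand points within 6 of each site):
  A: {#2, #3, #7}
  B: {}
  C: {#1, #5}
  D: {#1, #3, #4}
  E: {}
  F: {#1, #4, #6, #8}
  G: {#6, #7}
No 2 sites suffice: every size-2 union leaves at least one demand point uncovered.
But {A, C, F} covers everything, so the minimum is 3.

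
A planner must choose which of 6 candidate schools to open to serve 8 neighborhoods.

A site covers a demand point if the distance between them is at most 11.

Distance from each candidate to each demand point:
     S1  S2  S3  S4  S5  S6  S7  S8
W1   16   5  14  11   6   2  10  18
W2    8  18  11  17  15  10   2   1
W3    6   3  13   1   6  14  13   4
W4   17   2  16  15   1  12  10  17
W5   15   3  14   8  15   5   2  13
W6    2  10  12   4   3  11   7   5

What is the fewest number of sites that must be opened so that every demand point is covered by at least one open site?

2

Coverage sets (demand points within 11 of each site):
  W1: {S2, S4, S5, S6, S7}
  W2: {S1, S3, S6, S7, S8}
  W3: {S1, S2, S4, S5, S8}
  W4: {S2, S5, S7}
  W5: {S2, S4, S6, S7}
  W6: {S1, S2, S4, S5, S6, S7, S8}
No single site covers all 8 demand points.
But {W1, W2} covers everything, so the minimum is 2.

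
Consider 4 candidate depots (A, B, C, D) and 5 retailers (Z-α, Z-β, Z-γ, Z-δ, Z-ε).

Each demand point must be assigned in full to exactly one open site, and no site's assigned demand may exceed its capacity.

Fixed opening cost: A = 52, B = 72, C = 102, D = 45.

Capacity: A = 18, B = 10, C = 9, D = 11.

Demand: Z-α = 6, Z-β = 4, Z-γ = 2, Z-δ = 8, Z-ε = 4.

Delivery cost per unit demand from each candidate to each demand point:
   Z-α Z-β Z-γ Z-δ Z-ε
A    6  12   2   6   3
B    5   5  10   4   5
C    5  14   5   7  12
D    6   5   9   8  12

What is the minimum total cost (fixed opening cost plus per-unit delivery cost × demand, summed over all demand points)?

Open {A, D}; cheapest assignment that respects the capacities:
  A (cap 18, load 14): Z-γ, Z-δ, Z-ε — cost 2×2 + 8×6 + 4×3 = 64
  D (cap 11, load 10): Z-α, Z-β — cost 6×6 + 4×5 = 56
  Shipping 120, fixed 97 → total 217.
  Any other capacity-feasible assignment to {A, D} ships for at least 120.
Compare {A, B}: its best feasible assignment gives total 238.
Compare {A, B, D}: its best feasible assignment gives total 273.
Every other set of open sites that can feasibly serve all demand totals ≥ 238 even under its best assignment. Minimum: 217.

217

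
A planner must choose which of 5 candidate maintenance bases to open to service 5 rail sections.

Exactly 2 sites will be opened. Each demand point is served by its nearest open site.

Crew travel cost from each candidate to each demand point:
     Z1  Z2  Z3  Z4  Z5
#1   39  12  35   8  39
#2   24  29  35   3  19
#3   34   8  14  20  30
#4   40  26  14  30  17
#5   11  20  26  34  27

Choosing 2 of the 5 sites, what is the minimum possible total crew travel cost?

Open {#2, #3}.
  Z1→#2 24, Z2→#3 8, Z3→#3 14, Z4→#2 3, Z5→#2 19  ⇒ total 68.
Compare {#2, #5}: total 79.
Compare {#3, #5}: total 80.
No size-2 selection does better; minimum is 68.

68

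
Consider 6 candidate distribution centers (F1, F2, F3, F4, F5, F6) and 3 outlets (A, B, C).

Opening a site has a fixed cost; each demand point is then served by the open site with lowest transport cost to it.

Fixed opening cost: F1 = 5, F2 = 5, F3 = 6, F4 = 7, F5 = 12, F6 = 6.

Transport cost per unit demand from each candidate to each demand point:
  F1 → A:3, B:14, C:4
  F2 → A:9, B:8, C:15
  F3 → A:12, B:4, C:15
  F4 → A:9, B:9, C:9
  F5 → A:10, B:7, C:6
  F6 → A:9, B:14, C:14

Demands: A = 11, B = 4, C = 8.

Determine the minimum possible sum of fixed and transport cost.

Open {F1, F3}: assign each demand point to its cheapest open site.
  A→F1 11×3=33, B→F3 4×4=16, C→F1 8×4=32
  transport cost 81, fixed 11 → total 92.
Compare {F1, F2, F3}: transport cost 81 + fixed 16 = 97.
Compare {F1, F3, F6}: transport cost 81 + fixed 17 = 98.
Compare {F1, F3, F4}: transport cost 81 + fixed 18 = 99.
All other subsets cost ≥ 97. Minimum total cost: 92.

92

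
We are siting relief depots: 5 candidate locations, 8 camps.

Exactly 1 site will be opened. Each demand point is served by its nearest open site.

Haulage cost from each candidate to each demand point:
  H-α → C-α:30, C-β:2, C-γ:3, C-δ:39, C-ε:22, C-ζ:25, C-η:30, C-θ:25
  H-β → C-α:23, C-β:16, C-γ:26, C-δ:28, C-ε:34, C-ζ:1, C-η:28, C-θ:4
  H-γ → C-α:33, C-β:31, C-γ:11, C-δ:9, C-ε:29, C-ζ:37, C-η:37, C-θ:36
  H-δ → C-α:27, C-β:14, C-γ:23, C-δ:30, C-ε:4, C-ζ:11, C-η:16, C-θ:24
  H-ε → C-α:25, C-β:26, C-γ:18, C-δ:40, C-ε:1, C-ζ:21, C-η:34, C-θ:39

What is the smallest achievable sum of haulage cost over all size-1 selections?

149

Open {H-δ}.
  C-α→H-δ 27, C-β→H-δ 14, C-γ→H-δ 23, C-δ→H-δ 30, C-ε→H-δ 4, C-ζ→H-δ 11, C-η→H-δ 16, C-θ→H-δ 24  ⇒ total 149.
Compare {H-β}: total 160.
Compare {H-α}: total 176.
No size-1 selection does better; minimum is 149.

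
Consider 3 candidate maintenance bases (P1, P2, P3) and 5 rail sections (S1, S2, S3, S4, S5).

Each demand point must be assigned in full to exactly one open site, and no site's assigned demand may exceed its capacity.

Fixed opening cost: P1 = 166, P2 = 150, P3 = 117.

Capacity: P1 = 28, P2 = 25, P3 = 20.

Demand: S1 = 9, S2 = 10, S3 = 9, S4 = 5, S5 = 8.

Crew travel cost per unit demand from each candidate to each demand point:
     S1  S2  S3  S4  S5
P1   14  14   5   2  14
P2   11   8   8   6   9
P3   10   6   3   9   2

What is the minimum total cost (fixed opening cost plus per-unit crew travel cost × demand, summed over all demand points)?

Open {P2, P3}; cheapest assignment that respects the capacities:
  P2 (cap 25, load 24): S1, S2, S4 — cost 9×11 + 10×8 + 5×6 = 209
  P3 (cap 20, load 17): S3, S5 — cost 9×3 + 8×2 = 43
  Shipping 252, fixed 267 → total 519.
  Any other capacity-feasible assignment to {P2, P3} ships for at least 252.
Compare {P1, P3}: its best feasible assignment gives total 540.
Compare {P1, P2}: its best feasible assignment gives total 649.
Every other set of open sites that can feasibly serve all demand totals ≥ 540 even under its best assignment. Minimum: 519.

519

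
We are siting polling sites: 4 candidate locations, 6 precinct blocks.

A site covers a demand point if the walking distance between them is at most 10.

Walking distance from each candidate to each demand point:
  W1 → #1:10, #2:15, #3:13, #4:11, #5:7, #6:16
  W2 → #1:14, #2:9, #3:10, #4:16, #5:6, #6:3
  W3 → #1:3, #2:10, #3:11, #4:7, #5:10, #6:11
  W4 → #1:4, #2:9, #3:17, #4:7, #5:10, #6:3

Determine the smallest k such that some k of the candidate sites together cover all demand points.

2

Coverage sets (demand points within 10 of each site):
  W1: {#1, #5}
  W2: {#2, #3, #5, #6}
  W3: {#1, #2, #4, #5}
  W4: {#1, #2, #4, #5, #6}
No single site covers all 6 demand points.
But {W2, W3} covers everything, so the minimum is 2.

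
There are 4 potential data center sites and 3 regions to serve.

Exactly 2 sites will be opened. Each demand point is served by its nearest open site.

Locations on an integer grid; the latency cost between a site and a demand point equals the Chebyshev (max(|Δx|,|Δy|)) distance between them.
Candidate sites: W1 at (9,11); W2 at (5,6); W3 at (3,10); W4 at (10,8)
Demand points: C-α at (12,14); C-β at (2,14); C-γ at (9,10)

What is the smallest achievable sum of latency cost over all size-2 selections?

8

Open {W1, W3}.
  C-α→W1 3, C-β→W3 4, C-γ→W1 1  ⇒ total 8.
Compare {W1, W2}: total 11.
Compare {W1, W4}: total 11.
No size-2 selection does better; minimum is 8.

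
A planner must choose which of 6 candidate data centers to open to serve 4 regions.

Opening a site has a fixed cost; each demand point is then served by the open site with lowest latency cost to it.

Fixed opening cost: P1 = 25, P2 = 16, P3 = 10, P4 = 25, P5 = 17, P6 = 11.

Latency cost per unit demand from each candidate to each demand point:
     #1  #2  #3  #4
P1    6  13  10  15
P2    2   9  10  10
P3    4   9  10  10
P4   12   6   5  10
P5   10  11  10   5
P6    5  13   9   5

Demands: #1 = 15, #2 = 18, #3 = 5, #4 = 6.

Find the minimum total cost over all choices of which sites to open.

Open {P2, P4, P6}: assign each demand point to its cheapest open site.
  #1→P2 15×2=30, #2→P4 18×6=108, #3→P4 5×5=25, #4→P6 6×5=30
  latency cost 193, fixed 52 → total 245.
Compare {P2, P4, P5}: latency cost 193 + fixed 58 = 251.
Compare {P2, P3, P4, P6}: latency cost 193 + fixed 62 = 255.
Compare {P2, P3, P4, P5}: latency cost 193 + fixed 68 = 261.
All other subsets cost ≥ 251. Minimum total cost: 245.

245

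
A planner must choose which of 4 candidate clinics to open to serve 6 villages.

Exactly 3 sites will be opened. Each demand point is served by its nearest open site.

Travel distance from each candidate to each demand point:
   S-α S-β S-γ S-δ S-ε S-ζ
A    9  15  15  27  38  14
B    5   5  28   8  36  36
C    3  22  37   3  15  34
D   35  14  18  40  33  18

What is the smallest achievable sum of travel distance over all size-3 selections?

Open {A, B, C}.
  S-α→C 3, S-β→B 5, S-γ→A 15, S-δ→C 3, S-ε→C 15, S-ζ→A 14  ⇒ total 55.
Compare {B, C, D}: total 62.
Compare {A, C, D}: total 64.
No size-3 selection does better; minimum is 55.

55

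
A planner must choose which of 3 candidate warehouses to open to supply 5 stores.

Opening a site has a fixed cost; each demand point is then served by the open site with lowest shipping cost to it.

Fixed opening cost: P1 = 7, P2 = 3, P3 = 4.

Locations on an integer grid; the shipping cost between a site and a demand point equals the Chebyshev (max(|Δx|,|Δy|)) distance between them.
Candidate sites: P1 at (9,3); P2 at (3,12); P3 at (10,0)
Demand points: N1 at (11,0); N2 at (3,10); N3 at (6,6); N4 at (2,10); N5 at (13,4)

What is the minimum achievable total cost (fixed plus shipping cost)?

22

Open {P2, P3}: assign each demand point to its cheapest open site.
  N1→P3 1, N2→P2 2, N3→P2 6, N4→P2 2, N5→P3 4
  shipping cost 15, fixed 7 → total 22.
Compare {P1, P2}: shipping cost 14 + fixed 10 = 24.
Compare {P1, P2, P3}: shipping cost 12 + fixed 14 = 26.
Compare {P1}: shipping cost 24 + fixed 7 = 31.
All other subsets cost ≥ 24. Minimum total cost: 22.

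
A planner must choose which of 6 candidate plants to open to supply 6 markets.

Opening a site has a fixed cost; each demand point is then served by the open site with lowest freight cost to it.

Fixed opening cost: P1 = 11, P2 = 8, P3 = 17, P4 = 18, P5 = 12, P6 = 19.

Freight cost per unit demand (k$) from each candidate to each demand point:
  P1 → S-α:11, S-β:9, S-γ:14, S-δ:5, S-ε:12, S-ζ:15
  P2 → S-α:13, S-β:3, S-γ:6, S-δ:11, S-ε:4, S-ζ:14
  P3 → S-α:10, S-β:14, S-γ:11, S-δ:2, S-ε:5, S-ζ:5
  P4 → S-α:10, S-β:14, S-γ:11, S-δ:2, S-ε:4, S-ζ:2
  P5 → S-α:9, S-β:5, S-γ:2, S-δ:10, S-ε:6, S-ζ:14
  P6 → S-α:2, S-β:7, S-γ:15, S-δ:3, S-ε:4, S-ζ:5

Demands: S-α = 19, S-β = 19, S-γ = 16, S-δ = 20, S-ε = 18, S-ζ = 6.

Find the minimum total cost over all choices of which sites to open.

Open {P2, P4, P5, P6}: assign each demand point to its cheapest open site.
  S-α→P6 19×2=38, S-β→P2 19×3=57, S-γ→P5 16×2=32, S-δ→P4 20×2=40, S-ε→P2 18×4=72, S-ζ→P4 6×2=12
  freight cost 251, fixed 57 → total 308.
Compare {P1, P2, P4, P5, P6}: freight cost 251 + fixed 68 = 319.
Compare {P2, P3, P5, P6}: freight cost 269 + fixed 56 = 325.
Compare {P2, P3, P4, P5, P6}: freight cost 251 + fixed 74 = 325.
All other subsets cost ≥ 319. Minimum total cost: 308.

308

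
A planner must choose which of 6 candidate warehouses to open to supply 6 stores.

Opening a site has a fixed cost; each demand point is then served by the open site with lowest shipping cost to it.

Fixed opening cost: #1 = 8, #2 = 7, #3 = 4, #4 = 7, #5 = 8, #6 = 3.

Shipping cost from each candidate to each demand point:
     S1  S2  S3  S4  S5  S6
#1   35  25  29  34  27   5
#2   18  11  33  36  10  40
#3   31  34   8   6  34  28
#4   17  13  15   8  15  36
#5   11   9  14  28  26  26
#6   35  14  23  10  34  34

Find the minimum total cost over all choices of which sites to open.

76

Open {#1, #2, #3, #5}: assign each demand point to its cheapest open site.
  S1→#5 11, S2→#5 9, S3→#3 8, S4→#3 6, S5→#2 10, S6→#1 5
  shipping cost 49, fixed 27 → total 76.
Compare {#1, #2, #3}: shipping cost 58 + fixed 19 = 77.
Compare {#1, #2, #3, #5, #6}: shipping cost 49 + fixed 30 = 79.
Compare {#1, #2, #3, #6}: shipping cost 58 + fixed 22 = 80.
All other subsets cost ≥ 77. Minimum total cost: 76.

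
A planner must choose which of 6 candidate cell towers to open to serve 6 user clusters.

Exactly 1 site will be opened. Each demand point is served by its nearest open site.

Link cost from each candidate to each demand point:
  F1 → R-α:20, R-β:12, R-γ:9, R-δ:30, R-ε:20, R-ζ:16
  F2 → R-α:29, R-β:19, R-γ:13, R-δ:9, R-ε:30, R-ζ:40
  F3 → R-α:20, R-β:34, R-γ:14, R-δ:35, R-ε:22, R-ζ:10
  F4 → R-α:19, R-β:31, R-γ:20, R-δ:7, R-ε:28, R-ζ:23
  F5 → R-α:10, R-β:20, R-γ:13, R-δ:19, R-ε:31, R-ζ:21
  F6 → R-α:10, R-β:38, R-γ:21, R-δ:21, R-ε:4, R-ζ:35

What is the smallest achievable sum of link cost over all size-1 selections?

107

Open {F1}.
  R-α→F1 20, R-β→F1 12, R-γ→F1 9, R-δ→F1 30, R-ε→F1 20, R-ζ→F1 16  ⇒ total 107.
Compare {F5}: total 114.
Compare {F4}: total 128.
No size-1 selection does better; minimum is 107.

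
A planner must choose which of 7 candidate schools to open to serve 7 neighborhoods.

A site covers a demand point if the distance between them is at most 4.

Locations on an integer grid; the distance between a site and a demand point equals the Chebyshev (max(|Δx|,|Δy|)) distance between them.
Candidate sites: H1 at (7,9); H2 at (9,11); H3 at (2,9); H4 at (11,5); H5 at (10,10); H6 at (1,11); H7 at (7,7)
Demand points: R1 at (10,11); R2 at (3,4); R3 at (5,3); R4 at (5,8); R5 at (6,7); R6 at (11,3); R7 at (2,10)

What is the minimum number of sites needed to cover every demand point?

Coverage sets (demand points within 4 of each site):
  H1: {R1, R4, R5}
  H2: {R1, R4, R5}
  H3: {R4, R5, R7}
  H4: {R6}
  H5: {R1, R5}
  H6: {R4, R7}
  H7: {R1, R2, R3, R4, R5, R6}
No single site covers all 7 demand points.
But {H3, H7} covers everything, so the minimum is 2.

2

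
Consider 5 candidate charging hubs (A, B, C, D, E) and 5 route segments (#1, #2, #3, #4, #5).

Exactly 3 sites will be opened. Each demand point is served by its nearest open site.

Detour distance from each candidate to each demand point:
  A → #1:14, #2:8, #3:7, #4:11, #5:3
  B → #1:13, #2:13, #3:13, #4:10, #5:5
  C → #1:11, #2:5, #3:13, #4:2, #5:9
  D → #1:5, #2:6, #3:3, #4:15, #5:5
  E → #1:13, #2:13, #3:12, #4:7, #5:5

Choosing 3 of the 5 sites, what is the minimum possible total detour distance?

Open {A, C, D}.
  #1→D 5, #2→C 5, #3→D 3, #4→C 2, #5→A 3  ⇒ total 18.
Compare {B, C, D}: total 20.
Compare {C, D, E}: total 20.
No size-3 selection does better; minimum is 18.

18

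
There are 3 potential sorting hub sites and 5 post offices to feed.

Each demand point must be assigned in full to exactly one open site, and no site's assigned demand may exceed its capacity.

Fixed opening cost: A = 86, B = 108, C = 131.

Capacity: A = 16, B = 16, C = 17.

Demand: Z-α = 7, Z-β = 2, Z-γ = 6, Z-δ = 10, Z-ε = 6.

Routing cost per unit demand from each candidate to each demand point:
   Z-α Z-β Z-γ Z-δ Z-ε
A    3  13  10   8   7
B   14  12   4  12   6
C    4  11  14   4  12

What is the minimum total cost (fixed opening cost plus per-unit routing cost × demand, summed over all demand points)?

391

Open {B, C}; cheapest assignment that respects the capacities:
  B (cap 16, load 14): Z-β, Z-γ, Z-ε — cost 2×12 + 6×4 + 6×6 = 84
  C (cap 17, load 17): Z-α, Z-δ — cost 7×4 + 10×4 = 68
  Shipping 152, fixed 239 → total 391.
  Any other capacity-feasible assignment to {B, C} ships for at least 152.
Compare {A, C}: its best feasible assignment gives total 413.
Compare {A, B}: its best feasible assignment gives total 427.
Every other set of open sites that can feasibly serve all demand totals ≥ 413 even under its best assignment. Minimum: 391.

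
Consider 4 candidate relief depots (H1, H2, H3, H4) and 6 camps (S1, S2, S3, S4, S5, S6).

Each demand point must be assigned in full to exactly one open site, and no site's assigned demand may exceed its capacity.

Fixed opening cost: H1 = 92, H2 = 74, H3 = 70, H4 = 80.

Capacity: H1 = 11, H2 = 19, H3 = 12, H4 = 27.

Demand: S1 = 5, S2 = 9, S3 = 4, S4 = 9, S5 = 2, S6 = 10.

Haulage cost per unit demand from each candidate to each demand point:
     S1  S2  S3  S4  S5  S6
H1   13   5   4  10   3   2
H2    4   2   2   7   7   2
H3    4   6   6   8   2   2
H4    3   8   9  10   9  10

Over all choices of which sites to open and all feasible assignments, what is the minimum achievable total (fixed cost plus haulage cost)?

Open {H2, H4}; cheapest assignment that respects the capacities:
  H2 (cap 19, load 19): S2, S6 — cost 9×2 + 10×2 = 38
  H4 (cap 27, load 20): S1, S3, S4, S5 — cost 5×3 + 4×9 + 9×10 + 2×9 = 159
  Shipping 197, fixed 154 → total 351.
  Any other capacity-feasible assignment to {H2, H4} ships for at least 197.
Compare {H1, H2, H3}: its best feasible assignment gives total 378.
Compare {H2, H3, H4}: its best feasible assignment gives total 379.
Every other set of open sites that can feasibly serve all demand totals ≥ 378 even under its best assignment. Minimum: 351.

351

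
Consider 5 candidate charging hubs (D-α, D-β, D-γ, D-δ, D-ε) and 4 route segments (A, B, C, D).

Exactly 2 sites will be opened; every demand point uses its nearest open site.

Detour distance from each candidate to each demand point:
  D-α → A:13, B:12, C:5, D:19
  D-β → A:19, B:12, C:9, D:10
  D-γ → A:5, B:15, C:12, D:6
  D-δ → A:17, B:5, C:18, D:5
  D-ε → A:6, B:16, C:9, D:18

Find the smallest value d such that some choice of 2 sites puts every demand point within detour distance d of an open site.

Open {D-δ, D-ε}.
  Farthest demand point is C at detour distance 9 (to D-ε); all others are ≤ 9.
With {D-α, D-γ} the worst case is 12.
With {D-β, D-γ} the worst case is 12.
No size-2 selection achieves below 9.

9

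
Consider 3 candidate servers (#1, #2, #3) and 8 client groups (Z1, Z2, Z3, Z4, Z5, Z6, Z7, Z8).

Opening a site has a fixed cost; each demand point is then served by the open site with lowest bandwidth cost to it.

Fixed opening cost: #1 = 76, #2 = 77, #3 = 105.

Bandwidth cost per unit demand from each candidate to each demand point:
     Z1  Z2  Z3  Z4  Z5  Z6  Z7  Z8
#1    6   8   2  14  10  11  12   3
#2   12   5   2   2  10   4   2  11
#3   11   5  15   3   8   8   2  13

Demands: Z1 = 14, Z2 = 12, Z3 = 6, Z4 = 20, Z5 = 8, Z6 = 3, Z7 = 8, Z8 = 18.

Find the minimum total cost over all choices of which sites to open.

511

Open {#1, #2}: assign each demand point to its cheapest open site.
  Z1→#1 14×6=84, Z2→#2 12×5=60, Z3→#1 6×2=12, Z4→#2 20×2=40, Z5→#1 8×10=80, Z6→#2 3×4=12, Z7→#2 8×2=16, Z8→#1 18×3=54
  bandwidth cost 358, fixed 153 → total 511.
Compare {#1, #3}: bandwidth cost 374 + fixed 181 = 555.
Compare {#1, #2, #3}: bandwidth cost 342 + fixed 258 = 600.
Compare {#2}: bandwidth cost 586 + fixed 77 = 663.
All other subsets cost ≥ 555. Minimum total cost: 511.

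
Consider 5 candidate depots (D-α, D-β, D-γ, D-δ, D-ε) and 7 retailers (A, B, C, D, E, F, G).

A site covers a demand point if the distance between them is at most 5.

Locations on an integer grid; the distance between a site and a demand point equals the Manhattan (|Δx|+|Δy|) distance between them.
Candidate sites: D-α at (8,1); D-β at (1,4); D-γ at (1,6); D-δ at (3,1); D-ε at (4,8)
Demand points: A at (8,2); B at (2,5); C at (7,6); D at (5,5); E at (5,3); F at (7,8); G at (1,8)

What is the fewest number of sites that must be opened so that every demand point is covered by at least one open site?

Coverage sets (demand points within 5 of each site):
  D-α: {A, E}
  D-β: {B, D, E, G}
  D-γ: {B, D, G}
  D-δ: {B, E}
  D-ε: {B, C, D, F, G}
No single site covers all 7 demand points.
But {D-α, D-ε} covers everything, so the minimum is 2.

2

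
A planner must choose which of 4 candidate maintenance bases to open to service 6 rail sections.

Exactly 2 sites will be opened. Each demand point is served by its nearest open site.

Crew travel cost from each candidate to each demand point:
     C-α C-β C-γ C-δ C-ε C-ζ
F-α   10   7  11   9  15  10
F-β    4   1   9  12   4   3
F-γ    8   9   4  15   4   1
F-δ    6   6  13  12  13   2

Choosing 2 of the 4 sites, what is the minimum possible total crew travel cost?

26

Open {F-β, F-γ}.
  C-α→F-β 4, C-β→F-β 1, C-γ→F-γ 4, C-δ→F-β 12, C-ε→F-β 4, C-ζ→F-γ 1  ⇒ total 26.
Compare {F-α, F-β}: total 30.
Compare {F-β, F-δ}: total 32.
No size-2 selection does better; minimum is 26.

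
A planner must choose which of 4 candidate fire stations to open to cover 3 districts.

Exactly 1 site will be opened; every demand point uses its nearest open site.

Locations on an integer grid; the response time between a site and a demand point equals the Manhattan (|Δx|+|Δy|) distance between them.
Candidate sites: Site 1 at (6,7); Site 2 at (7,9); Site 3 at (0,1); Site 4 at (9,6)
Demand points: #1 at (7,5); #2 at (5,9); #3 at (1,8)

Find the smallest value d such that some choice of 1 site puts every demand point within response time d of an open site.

6

Open {Site 1}.
  Farthest demand point is #3 at response time 6 (to Site 1); all others are ≤ 6.
With {Site 2} the worst case is 7.
With {Site 4} the worst case is 10.
No size-1 selection achieves below 6.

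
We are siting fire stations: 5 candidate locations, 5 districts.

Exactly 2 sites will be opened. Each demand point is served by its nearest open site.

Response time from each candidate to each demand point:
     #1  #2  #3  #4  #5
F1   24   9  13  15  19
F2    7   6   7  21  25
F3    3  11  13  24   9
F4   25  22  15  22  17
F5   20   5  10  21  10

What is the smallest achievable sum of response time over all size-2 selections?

46

Open {F2, F3}.
  #1→F3 3, #2→F2 6, #3→F2 7, #4→F2 21, #5→F3 9  ⇒ total 46.
Compare {F3, F5}: total 48.
Compare {F1, F3}: total 49.
No size-2 selection does better; minimum is 46.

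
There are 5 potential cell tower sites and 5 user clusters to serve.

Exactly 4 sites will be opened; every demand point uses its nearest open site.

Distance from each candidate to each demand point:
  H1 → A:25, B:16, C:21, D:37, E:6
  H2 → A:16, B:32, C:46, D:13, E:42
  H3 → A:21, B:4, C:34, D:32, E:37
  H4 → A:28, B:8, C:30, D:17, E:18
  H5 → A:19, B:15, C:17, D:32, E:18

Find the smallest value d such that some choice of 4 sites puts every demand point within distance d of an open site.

Open {H1, H2, H3, H5}.
  Farthest demand point is C at distance 17 (to H5); all others are ≤ 17.
With {H1, H2, H4, H5} the worst case is 17.
With {H2, H3, H4, H5} the worst case is 18.
No size-4 selection achieves below 17.

17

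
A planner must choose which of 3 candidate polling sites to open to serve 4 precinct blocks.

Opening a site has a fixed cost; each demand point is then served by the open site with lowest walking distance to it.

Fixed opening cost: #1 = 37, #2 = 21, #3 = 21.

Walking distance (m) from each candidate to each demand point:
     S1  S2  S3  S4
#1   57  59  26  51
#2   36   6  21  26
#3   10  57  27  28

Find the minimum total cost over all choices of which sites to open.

Open {#2, #3}: assign each demand point to its cheapest open site.
  S1→#3 10, S2→#2 6, S3→#2 21, S4→#2 26
  walking distance 63, fixed 42 → total 105.
Compare {#2}: walking distance 89 + fixed 21 = 110.
Compare {#1, #2, #3}: walking distance 63 + fixed 79 = 142.
Compare {#3}: walking distance 122 + fixed 21 = 143.
All other subsets cost ≥ 110. Minimum total cost: 105.

105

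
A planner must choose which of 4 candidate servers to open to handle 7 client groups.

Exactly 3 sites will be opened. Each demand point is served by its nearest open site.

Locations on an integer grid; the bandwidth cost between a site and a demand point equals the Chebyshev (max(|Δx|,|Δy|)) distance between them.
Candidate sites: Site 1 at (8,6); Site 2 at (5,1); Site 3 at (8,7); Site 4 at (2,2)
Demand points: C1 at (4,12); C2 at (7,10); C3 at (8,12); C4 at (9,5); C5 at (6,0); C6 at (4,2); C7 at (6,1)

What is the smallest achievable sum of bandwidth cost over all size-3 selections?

Open {Site 1, Site 2, Site 3}.
  C1→Site 3 5, C2→Site 3 3, C3→Site 3 5, C4→Site 1 1, C5→Site 2 1, C6→Site 2 1, C7→Site 2 1  ⇒ total 17.
Compare {Site 2, Site 3, Site 4}: total 18.
Compare {Site 1, Site 2, Site 4}: total 20.
No size-3 selection does better; minimum is 17.

17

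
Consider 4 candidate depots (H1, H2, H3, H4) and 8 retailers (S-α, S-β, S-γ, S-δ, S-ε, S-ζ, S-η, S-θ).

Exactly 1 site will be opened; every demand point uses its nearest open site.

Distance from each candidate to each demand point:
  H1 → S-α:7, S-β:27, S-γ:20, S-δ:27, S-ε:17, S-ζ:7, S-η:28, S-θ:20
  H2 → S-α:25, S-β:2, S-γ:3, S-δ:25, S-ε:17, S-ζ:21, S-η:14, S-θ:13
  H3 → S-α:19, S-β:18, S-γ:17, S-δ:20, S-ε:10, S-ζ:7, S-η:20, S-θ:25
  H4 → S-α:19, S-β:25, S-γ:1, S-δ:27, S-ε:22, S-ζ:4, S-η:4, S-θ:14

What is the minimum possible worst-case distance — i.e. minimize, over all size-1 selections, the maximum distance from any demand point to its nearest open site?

25

Open {H2}.
  Farthest demand point is S-α at distance 25 (to H2); all others are ≤ 25.
With {H3} the worst case is 25.
With {H4} the worst case is 27.
No size-1 selection achieves below 25.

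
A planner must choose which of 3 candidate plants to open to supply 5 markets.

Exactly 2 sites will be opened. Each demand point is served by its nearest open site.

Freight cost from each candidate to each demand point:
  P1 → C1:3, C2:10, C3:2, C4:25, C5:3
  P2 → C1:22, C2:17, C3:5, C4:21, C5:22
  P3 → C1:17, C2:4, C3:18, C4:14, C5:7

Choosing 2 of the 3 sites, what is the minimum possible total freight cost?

Open {P1, P3}.
  C1→P1 3, C2→P3 4, C3→P1 2, C4→P3 14, C5→P1 3  ⇒ total 26.
Compare {P1, P2}: total 39.
Compare {P2, P3}: total 47.

26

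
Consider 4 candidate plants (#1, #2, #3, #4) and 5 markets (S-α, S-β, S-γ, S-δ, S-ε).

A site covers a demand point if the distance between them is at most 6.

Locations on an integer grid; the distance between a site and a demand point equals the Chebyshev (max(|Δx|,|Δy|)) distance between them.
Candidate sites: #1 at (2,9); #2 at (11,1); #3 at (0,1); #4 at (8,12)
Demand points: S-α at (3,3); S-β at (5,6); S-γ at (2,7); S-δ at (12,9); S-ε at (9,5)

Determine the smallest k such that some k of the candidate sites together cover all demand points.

Coverage sets (demand points within 6 of each site):
  #1: {S-α, S-β, S-γ}
  #2: {S-β, S-ε}
  #3: {S-α, S-β, S-γ}
  #4: {S-β, S-γ, S-δ}
No 2 sites suffice: every size-2 union leaves at least one demand point uncovered.
But {#1, #2, #4} covers everything, so the minimum is 3.

3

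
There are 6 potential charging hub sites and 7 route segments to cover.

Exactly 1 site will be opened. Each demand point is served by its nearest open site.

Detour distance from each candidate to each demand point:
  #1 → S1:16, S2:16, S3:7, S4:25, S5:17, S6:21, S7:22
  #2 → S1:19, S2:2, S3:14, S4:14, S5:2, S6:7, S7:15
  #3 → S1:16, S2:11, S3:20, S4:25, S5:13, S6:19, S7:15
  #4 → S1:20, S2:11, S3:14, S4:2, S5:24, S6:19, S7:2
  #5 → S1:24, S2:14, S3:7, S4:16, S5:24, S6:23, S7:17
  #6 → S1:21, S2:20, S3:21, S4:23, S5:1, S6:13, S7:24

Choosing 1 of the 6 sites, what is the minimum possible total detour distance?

73

Open {#2}.
  S1→#2 19, S2→#2 2, S3→#2 14, S4→#2 14, S5→#2 2, S6→#2 7, S7→#2 15  ⇒ total 73.
Compare {#4}: total 92.
Compare {#3}: total 119.
No size-1 selection does better; minimum is 73.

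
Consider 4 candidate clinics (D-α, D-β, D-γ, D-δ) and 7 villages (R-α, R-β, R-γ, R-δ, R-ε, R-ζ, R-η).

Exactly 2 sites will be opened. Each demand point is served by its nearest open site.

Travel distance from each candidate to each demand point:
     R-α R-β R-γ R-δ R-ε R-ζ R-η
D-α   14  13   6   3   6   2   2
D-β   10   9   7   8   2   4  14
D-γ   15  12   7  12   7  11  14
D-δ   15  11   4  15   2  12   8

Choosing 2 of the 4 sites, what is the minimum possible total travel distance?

Open {D-α, D-β}.
  R-α→D-β 10, R-β→D-β 9, R-γ→D-α 6, R-δ→D-α 3, R-ε→D-β 2, R-ζ→D-α 2, R-η→D-α 2  ⇒ total 34.
Compare {D-α, D-δ}: total 38.
Compare {D-α, D-γ}: total 45.
No size-2 selection does better; minimum is 34.

34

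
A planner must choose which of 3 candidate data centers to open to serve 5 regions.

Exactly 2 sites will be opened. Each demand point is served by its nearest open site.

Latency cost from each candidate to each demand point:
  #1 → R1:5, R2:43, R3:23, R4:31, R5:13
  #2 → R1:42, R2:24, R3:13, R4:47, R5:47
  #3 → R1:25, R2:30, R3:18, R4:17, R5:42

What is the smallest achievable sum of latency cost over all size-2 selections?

83

Open {#1, #3}.
  R1→#1 5, R2→#3 30, R3→#3 18, R4→#3 17, R5→#1 13  ⇒ total 83.
Compare {#1, #2}: total 86.
Compare {#2, #3}: total 121.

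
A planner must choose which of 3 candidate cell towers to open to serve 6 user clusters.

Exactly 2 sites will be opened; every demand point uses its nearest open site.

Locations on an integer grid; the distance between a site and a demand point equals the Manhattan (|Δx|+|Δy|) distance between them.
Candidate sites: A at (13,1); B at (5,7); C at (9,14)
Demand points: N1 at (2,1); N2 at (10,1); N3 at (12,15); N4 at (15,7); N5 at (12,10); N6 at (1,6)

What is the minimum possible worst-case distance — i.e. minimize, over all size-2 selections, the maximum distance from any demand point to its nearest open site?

Open {B, C}.
  Farthest demand point is N2 at distance 11 (to B); all others are ≤ 11.
With {A, B} the worst case is 15.
With {A, C} the worst case is 16.
No size-2 selection achieves below 11.

11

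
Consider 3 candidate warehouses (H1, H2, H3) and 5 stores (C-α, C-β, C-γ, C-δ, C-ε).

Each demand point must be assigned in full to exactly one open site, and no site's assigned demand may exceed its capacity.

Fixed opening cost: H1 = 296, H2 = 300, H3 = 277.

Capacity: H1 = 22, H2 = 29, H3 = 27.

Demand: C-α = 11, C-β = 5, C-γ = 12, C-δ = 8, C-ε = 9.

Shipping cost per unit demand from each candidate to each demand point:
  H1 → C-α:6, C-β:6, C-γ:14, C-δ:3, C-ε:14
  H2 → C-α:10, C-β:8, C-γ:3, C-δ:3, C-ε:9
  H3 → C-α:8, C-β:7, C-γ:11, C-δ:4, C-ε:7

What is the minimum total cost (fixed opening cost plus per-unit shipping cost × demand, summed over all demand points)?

823

Open {H2, H3}; cheapest assignment that respects the capacities:
  H2 (cap 29, load 20): C-γ, C-δ — cost 12×3 + 8×3 = 60
  H3 (cap 27, load 25): C-α, C-β, C-ε — cost 11×8 + 5×7 + 9×7 = 186
  Shipping 246, fixed 577 → total 823.
  Any other capacity-feasible assignment to {H2, H3} ships for at least 246.
Compare {H1, H2}: its best feasible assignment gives total 833.
Compare {H1, H3}: its best feasible assignment gives total 893.
Every other set of open sites that can feasibly serve all demand totals ≥ 833 even under its best assignment. Minimum: 823.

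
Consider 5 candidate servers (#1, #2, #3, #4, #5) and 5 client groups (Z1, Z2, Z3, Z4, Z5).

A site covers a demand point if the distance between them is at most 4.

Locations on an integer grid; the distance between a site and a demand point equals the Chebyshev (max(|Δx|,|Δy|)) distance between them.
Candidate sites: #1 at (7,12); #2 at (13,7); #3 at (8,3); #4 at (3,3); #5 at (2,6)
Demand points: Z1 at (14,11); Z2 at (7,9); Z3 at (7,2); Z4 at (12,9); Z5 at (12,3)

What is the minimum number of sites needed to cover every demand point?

Coverage sets (demand points within 4 of each site):
  #1: {Z2}
  #2: {Z1, Z4, Z5}
  #3: {Z3, Z5}
  #4: {Z3}
  #5: {}
No 2 sites suffice: every size-2 union leaves at least one demand point uncovered.
But {#1, #2, #3} covers everything, so the minimum is 3.

3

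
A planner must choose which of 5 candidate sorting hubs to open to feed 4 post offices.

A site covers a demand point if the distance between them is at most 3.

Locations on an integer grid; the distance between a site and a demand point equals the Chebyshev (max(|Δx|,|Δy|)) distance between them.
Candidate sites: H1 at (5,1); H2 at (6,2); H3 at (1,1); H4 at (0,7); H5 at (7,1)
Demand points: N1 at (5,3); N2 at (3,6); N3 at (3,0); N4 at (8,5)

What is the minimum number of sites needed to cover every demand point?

2

Coverage sets (demand points within 3 of each site):
  H1: {N1, N3}
  H2: {N1, N3, N4}
  H3: {N3}
  H4: {N2}
  H5: {N1}
No single site covers all 4 demand points.
But {H2, H4} covers everything, so the minimum is 2.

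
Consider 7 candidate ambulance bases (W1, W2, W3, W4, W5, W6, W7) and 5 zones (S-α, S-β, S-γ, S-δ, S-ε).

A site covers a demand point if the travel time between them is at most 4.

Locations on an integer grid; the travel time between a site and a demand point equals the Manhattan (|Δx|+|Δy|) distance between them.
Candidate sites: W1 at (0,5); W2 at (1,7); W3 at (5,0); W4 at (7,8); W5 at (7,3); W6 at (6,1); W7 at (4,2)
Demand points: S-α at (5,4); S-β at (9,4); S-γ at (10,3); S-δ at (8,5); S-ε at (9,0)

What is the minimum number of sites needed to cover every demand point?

Coverage sets (demand points within 4 of each site):
  W1: {}
  W2: {}
  W3: {S-α, S-ε}
  W4: {S-δ}
  W5: {S-α, S-β, S-γ, S-δ}
  W6: {S-α, S-ε}
  W7: {S-α}
No single site covers all 5 demand points.
But {W3, W5} covers everything, so the minimum is 2.

2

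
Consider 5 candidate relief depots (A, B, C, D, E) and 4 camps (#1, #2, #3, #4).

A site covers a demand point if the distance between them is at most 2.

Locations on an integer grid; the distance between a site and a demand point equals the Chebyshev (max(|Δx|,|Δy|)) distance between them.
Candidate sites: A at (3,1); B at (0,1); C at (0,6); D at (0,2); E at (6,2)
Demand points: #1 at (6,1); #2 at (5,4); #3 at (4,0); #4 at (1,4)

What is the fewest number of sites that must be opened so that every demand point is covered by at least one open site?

2

Coverage sets (demand points within 2 of each site):
  A: {#3}
  B: {}
  C: {#4}
  D: {#4}
  E: {#1, #2, #3}
No single site covers all 4 demand points.
But {C, E} covers everything, so the minimum is 2.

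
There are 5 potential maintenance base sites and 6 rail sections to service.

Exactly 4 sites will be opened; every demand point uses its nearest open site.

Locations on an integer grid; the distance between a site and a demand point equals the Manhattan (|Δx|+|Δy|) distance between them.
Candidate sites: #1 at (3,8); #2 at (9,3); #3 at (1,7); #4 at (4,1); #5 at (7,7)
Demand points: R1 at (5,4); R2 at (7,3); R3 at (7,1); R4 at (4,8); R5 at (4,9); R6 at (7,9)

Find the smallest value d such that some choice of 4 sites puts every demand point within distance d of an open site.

Open {#1, #2, #4, #5}.
  Farthest demand point is R1 at distance 4 (to #4); all others are ≤ 4.
With {#1, #3, #4, #5} the worst case is 4.
With {#1, #2, #3, #4} the worst case is 5.
No size-4 selection achieves below 4.

4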